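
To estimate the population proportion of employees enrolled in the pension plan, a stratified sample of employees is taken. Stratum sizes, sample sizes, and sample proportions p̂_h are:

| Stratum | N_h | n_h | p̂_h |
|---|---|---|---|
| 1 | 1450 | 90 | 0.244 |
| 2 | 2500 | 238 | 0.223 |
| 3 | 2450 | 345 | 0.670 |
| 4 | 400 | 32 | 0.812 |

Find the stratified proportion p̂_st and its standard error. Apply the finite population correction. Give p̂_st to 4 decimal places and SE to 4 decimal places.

p̂_st ≈ 0.4232, SE ≈ 0.0163

N = 6800; stratum weights W_h = N_h/N.
p̂_st = Σ W_h p̂_h = (1450·0.244 + 2500·0.223 + 2450·0.670 + 400·0.812)/6800 = 0.42318
V̂(p̂_st) = Σ W_h² (1 − n_h/N_h) p̂_h(1−p̂_h)/(n_h−1):
  stratum 1: (1450/6800)²·(1 − 90/1450)·0.244·0.756/89 = 8.83915e-05
  stratum 2: (2500/6800)²·(1 − 238/2500)·0.223·0.777/237 = 8.94113e-05
  stratum 3: (2450/6800)²·(1 − 345/2450)·0.670·0.330/344 = 7.16854e-05
  stratum 4: (400/6800)²·(1 − 32/400)·0.812·0.188/31 = 1.56762e-05
V̂(p̂_st) = 0.000265164; SE = √V̂ = 0.0162839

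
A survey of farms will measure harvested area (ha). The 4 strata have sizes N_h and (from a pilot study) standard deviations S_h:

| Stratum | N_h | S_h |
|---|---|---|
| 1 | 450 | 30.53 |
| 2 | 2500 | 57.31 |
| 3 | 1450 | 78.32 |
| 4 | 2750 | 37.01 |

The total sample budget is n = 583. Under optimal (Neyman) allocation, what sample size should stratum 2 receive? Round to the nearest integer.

224

Neyman allocation: n_h = n · N_h S_h / Σ N_i S_i, with n = 583.
  stratum 1: N_h·S_h = 450·30.53 = 13738.50
  stratum 2: N_h·S_h = 2500·57.31 = 143275.00
  stratum 3: N_h·S_h = 1450·78.32 = 113564.00
  stratum 4: N_h·S_h = 2750·37.01 = 101777.50
Σ N_h S_h = 372355.00
n for stratum 2 = 583·143275.00/372355.00 = 224.327 → 224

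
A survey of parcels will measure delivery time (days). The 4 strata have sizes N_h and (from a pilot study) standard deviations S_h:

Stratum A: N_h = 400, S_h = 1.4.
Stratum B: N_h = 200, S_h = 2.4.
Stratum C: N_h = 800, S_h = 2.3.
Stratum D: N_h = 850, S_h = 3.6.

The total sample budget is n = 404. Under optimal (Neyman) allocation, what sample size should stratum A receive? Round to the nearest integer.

Neyman allocation: n_h = n · N_h S_h / Σ N_i S_i, with n = 404.
  stratum A: N_h·S_h = 400·1.4 = 560.00
  stratum B: N_h·S_h = 200·2.4 = 480.00
  stratum C: N_h·S_h = 800·2.3 = 1840.00
  stratum D: N_h·S_h = 850·3.6 = 3060.00
Σ N_h S_h = 5940.00
n for stratum A = 404·560.00/5940.00 = 38.088 → 38

38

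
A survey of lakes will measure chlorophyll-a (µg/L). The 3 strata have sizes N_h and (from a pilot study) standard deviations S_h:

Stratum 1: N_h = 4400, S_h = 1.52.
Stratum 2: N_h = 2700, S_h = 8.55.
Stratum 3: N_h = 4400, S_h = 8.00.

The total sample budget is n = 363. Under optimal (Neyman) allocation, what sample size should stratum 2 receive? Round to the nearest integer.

Neyman allocation: n_h = n · N_h S_h / Σ N_i S_i, with n = 363.
  stratum 1: N_h·S_h = 4400·1.52 = 6688.00
  stratum 2: N_h·S_h = 2700·8.55 = 23085.00
  stratum 3: N_h·S_h = 4400·8.00 = 35200.00
Σ N_h S_h = 64973.00
n for stratum 2 = 363·23085.00/64973.00 = 128.974 → 129

129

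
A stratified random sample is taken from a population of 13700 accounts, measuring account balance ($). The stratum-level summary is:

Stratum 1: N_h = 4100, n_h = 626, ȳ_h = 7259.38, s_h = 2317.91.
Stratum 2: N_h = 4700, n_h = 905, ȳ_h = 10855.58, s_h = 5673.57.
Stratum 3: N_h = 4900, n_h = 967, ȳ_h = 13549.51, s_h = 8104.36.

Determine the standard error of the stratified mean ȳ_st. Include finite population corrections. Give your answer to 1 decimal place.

SE(ȳ_st) ≈ 104.9

V̂(ȳ_st) = Σ W_h² (1 − n_h/N_h) s_h²/n_h, with W_h = N_h/N and N = 13700:
  stratum 1: (4100/13700)²·(1 − 626/4100)·2317.91²/626 = 651.315
  stratum 2: (4700/13700)²·(1 − 905/4700)·5673.57²/905 = 3380.12
  stratum 3: (4900/13700)²·(1 − 967/4900)·8104.36²/967 = 6974.13
V̂(ȳ_st) = 11005.6
SE(ȳ_st) = √11005.6 = 104.907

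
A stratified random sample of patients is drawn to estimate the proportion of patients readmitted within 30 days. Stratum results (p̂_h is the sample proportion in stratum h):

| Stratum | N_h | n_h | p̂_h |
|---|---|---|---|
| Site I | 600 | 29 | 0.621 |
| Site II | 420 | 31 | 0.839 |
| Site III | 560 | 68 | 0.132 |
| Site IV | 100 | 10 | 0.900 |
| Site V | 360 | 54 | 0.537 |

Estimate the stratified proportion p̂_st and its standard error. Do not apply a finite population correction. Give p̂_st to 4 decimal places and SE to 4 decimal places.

p̂_st ≈ 0.5305, SE ≈ 0.0349

N = 2040; stratum weights W_h = N_h/N.
p̂_st = Σ W_h p̂_h = (600·0.621 + 420·0.839 + 560·0.132 + 100·0.900 + 360·0.537)/2040 = 0.53050
V̂(p̂_st) = Σ W_h² p̂_h(1−p̂_h)/(n_h−1):
  stratum Site I: (600/2040)²·0.621·0.379/28 = 0.000727135
  stratum Site II: (420/2040)²·0.839·0.161/30 = 0.000190856
  stratum Site III: (560/2040)²·0.132·0.868/67 = 0.000128865
  stratum Site IV: (100/2040)²·0.900·0.100/9 = 2.40292e-05
  stratum Site V: (360/2040)²·0.537·0.463/53 = 0.000146091
V̂(p̂_st) = 0.00121698; SE = √V̂ = 0.0348852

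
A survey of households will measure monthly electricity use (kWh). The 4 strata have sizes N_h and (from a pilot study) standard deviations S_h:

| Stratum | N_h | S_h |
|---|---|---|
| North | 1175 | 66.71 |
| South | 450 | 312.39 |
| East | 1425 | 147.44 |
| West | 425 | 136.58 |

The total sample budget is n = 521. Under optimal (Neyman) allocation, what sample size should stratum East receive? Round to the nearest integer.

225

Neyman allocation: n_h = n · N_h S_h / Σ N_i S_i, with n = 521.
  stratum North: N_h·S_h = 1175·66.71 = 78384.25
  stratum South: N_h·S_h = 450·312.39 = 140575.50
  stratum East: N_h·S_h = 1425·147.44 = 210102.00
  stratum West: N_h·S_h = 425·136.58 = 58046.50
Σ N_h S_h = 487108.25
n for stratum East = 521·210102.00/487108.25 = 224.720 → 225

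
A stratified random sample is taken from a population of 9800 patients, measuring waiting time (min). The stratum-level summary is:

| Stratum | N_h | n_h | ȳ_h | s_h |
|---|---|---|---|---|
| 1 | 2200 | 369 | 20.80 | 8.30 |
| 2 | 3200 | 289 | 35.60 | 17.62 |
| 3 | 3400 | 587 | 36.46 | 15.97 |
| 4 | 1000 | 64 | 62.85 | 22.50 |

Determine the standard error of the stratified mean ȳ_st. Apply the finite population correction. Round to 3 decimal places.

SE(ȳ_st) ≈ 0.482

V̂(ȳ_st) = Σ W_h² (1 − n_h/N_h) s_h²/n_h, with W_h = N_h/N and N = 9800:
  stratum 1: (2200/9800)²·(1 − 369/2200)·8.30²/369 = 0.00783049
  stratum 2: (3200/9800)²·(1 − 289/3200)·17.62²/289 = 0.104197
  stratum 3: (3400/9800)²·(1 − 587/3400)·15.97²/587 = 0.0432681
  stratum 4: (1000/9800)²·(1 − 64/1000)·22.50²/64 = 0.0770919
V̂(ȳ_st) = 0.232387
SE(ȳ_st) = √0.232387 = 0.482066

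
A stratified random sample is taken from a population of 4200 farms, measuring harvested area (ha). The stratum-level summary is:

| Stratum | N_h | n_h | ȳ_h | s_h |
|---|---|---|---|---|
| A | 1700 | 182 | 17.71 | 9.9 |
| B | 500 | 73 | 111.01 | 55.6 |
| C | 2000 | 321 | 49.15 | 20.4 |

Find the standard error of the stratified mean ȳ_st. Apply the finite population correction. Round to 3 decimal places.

V̂(ȳ_st) = Σ W_h² (1 − n_h/N_h) s_h²/n_h, with W_h = N_h/N and N = 4200:
  stratum A: (1700/4200)²·(1 − 182/1700)·9.9²/182 = 0.0787809
  stratum B: (500/4200)²·(1 − 73/500)·55.6²/73 = 0.512538
  stratum C: (2000/4200)²·(1 − 321/2000)·20.4²/321 = 0.246796
V̂(ȳ_st) = 0.838114
SE(ȳ_st) = √0.838114 = 0.915486

SE(ȳ_st) ≈ 0.915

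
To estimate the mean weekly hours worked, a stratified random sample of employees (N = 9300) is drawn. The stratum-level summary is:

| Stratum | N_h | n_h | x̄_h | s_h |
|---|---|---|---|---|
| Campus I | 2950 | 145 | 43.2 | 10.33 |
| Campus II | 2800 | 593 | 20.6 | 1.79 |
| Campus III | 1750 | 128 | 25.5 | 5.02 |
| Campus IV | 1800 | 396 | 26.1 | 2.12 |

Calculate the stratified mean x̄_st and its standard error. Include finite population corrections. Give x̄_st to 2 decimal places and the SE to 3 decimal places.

x̄_st ≈ 29.76, SE ≈ 0.279

x̄_st = Σ W_h x̄_h = (2950·43.2 + 2800·20.6 + 1750·25.5 + 1800·26.1)/9300 = 29.75538
V̂(x̄_st) = Σ W_h² (1 − n_h/N_h) s_h²/n_h, with W_h = N_h/N and N = 9300:
  stratum Campus I: (2950/9300)²·(1 − 145/2950)·10.33²/145 = 0.0704079
  stratum Campus II: (2800/9300)²·(1 − 593/2800)·1.79²/593 = 0.000386052
  stratum Campus III: (1750/9300)²·(1 − 128/1750)·5.02²/128 = 0.00646131
  stratum Campus IV: (1800/9300)²·(1 − 396/1800)·2.12²/396 = 0.000331627
V̂(x̄_st) = 0.0775869
SE(x̄_st) = √0.0775869 = 0.278544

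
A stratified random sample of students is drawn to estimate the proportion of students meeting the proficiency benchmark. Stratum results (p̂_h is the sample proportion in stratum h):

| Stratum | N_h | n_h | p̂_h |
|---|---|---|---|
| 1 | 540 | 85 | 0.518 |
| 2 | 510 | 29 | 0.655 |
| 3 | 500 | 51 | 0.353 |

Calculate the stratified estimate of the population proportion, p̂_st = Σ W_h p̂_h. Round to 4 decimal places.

p̂_st ≈ 0.5099

N = 1550; stratum weights W_h = N_h/N.
p̂_st = Σ W_h p̂_h = (540·0.518 + 510·0.655 + 500·0.353)/1550 = 0.50985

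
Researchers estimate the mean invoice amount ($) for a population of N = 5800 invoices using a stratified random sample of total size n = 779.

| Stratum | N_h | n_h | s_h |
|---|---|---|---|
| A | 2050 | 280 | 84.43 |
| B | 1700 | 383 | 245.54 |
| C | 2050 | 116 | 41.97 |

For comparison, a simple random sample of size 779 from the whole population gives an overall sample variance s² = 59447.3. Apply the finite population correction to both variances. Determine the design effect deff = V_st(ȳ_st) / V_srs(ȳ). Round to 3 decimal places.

deff ≈ 0.227

V̂(ȳ_st) = Σ W_h² (1 − n_h/N_h) s_h²/n_h, with W_h = N_h/N and N = 5800:
  stratum A: (2050/5800)²·(1 − 280/2050)·84.43²/280 = 2.74604
  stratum B: (1700/5800)²·(1 − 383/1700)·245.54²/383 = 10.4767
  stratum C: (2050/5800)²·(1 − 116/2050)·41.97²/116 = 1.78968
V_st = 15.0124
V_srs = (1 − 779/5800)·59447.3/779 = 66.0628
deff = V_st / V_srs = 15.0124/66.0628 = 0.2272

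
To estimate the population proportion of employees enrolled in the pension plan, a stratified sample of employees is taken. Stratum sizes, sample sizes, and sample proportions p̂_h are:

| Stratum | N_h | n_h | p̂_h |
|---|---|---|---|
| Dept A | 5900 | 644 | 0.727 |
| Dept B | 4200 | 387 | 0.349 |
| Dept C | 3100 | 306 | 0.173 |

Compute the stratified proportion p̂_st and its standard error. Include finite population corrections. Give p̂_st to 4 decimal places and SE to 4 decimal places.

N = 13200; stratum weights W_h = N_h/N.
p̂_st = Σ W_h p̂_h = (5900·0.727 + 4200·0.349 + 3100·0.173)/13200 = 0.47662
V̂(p̂_st) = Σ W_h² (1 − n_h/N_h) p̂_h(1−p̂_h)/(n_h−1):
  stratum Dept A: (5900/13200)²·(1 − 644/5900)·0.727·0.273/643 = 5.49346e-05
  stratum Dept B: (4200/13200)²·(1 − 387/4200)·0.349·0.651/386 = 5.40988e-05
  stratum Dept C: (3100/13200)²·(1 − 306/3100)·0.173·0.827/305 = 2.3318e-05
V̂(p̂_st) = 0.000132351; SE = √V̂ = 0.0115044

p̂_st ≈ 0.4766, SE ≈ 0.0115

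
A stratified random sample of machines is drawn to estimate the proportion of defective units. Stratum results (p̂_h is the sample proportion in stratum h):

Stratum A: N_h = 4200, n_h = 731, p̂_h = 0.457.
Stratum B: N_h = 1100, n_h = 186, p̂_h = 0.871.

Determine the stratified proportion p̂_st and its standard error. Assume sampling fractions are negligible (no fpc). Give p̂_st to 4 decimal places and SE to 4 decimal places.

p̂_st ≈ 0.5429, SE ≈ 0.0155

N = 5300; stratum weights W_h = N_h/N.
p̂_st = Σ W_h p̂_h = (4200·0.457 + 1100·0.871)/5300 = 0.54292
V̂(p̂_st) = Σ W_h² p̂_h(1−p̂_h)/(n_h−1):
  stratum A: (4200/5300)²·0.457·0.543/730 = 0.000213472
  stratum B: (1100/5300)²·0.871·0.129/185 = 2.61619e-05
V̂(p̂_st) = 0.000239633; SE = √V̂ = 0.0154801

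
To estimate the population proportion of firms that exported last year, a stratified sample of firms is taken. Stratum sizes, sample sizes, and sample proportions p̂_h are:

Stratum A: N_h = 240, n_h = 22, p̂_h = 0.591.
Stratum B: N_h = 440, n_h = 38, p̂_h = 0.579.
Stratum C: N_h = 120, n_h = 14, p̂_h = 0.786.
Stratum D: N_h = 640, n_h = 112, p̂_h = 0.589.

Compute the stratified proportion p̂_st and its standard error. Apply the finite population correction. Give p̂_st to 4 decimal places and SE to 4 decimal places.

p̂_st ≈ 0.6027, SE ≈ 0.0359

N = 1440; stratum weights W_h = N_h/N.
p̂_st = Σ W_h p̂_h = (240·0.591 + 440·0.579 + 120·0.786 + 640·0.589)/1440 = 0.60269
V̂(p̂_st) = Σ W_h² (1 − n_h/N_h) p̂_h(1−p̂_h)/(n_h−1):
  stratum A: (240/1440)²·(1 − 22/240)·0.591·0.409/21 = 0.000290425
  stratum B: (440/1440)²·(1 − 38/440)·0.579·0.421/37 = 0.000561969
  stratum C: (120/1440)²·(1 − 14/120)·0.786·0.214/13 = 7.93698e-05
  stratum D: (640/1440)²·(1 − 112/640)·0.589·0.411/111 = 0.000355405
V̂(p̂_st) = 0.00128717; SE = √V̂ = 0.0358771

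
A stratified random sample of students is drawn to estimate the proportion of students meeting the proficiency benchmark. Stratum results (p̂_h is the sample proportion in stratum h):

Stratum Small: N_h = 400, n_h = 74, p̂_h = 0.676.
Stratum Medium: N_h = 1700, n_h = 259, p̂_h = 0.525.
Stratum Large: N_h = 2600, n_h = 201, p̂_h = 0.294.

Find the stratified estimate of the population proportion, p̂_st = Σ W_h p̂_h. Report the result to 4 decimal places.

N = 4700; stratum weights W_h = N_h/N.
p̂_st = Σ W_h p̂_h = (400·0.676 + 1700·0.525 + 2600·0.294)/4700 = 0.41006

p̂_st ≈ 0.4101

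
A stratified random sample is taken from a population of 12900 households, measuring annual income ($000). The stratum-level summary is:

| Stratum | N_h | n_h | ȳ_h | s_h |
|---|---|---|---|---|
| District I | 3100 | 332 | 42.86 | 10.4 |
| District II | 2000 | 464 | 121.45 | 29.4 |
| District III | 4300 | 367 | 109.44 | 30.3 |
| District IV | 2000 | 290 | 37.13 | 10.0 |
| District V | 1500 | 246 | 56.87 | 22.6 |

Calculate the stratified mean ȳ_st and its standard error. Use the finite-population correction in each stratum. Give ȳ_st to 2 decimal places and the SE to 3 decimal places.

ȳ_st ≈ 77.98, SE ≈ 0.580

ȳ_st = Σ W_h ȳ_h = (3100·42.86 + 2000·121.45 + 4300·109.44 + 2000·37.13 + 1500·56.87)/12900 = 77.97853
V̂(ȳ_st) = Σ W_h² (1 − n_h/N_h) s_h²/n_h, with W_h = N_h/N and N = 12900:
  stratum District I: (3100/12900)²·(1 − 332/3100)·10.4²/332 = 0.0167987
  stratum District II: (2000/12900)²·(1 − 464/2000)·29.4²/464 = 0.0343889
  stratum District III: (4300/12900)²·(1 − 367/4300)·30.3²/367 = 0.254233
  stratum District IV: (2000/12900)²·(1 − 290/2000)·10.0²/290 = 0.00708678
  stratum District V: (1500/12900)²·(1 − 246/1500)·22.6²/246 = 0.0234688
V̂(ȳ_st) = 0.335976
SE(ȳ_st) = √0.335976 = 0.579635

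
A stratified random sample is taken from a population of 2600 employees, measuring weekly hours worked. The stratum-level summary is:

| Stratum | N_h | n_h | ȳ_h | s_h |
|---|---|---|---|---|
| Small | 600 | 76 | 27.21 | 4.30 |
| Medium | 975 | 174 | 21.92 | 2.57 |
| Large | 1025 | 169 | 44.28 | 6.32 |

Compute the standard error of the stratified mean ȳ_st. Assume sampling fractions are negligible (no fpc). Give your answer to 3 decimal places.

SE(ȳ_st) ≈ 0.235

V̂(ȳ_st) = Σ W_h² s_h²/n_h, with W_h = N_h/N and N = 2600:
  stratum Small: (600/2600)²·4.30²/76 = 0.0129562
  stratum Medium: (975/2600)²·2.57²/174 = 0.00533801
  stratum Large: (1025/2600)²·6.32²/169 = 0.0367323
V̂(ȳ_st) = 0.0550266
SE(ȳ_st) = √0.0550266 = 0.234577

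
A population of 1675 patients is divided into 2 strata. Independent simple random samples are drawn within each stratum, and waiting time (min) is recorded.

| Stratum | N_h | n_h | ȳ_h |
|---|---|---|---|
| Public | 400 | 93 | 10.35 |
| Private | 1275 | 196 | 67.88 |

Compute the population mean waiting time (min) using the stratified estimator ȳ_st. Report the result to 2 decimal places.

N = Σ N_h = 1675. Stratum weights W_h = N_h/N.
ȳ_st = (400·10.35 + 1275·67.88) / 1675 = 54.1415

ȳ_st ≈ 54.14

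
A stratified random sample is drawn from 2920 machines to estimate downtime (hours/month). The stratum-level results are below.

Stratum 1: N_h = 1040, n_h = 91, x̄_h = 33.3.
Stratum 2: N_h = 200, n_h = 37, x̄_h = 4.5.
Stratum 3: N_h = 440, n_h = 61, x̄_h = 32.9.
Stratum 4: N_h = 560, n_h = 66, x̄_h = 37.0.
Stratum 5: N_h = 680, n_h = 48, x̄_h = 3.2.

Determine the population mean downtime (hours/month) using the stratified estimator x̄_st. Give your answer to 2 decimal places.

N = Σ N_h = 2920. Stratum weights W_h = N_h/N.
x̄_st = (1040·33.3 + 200·4.5 + 440·32.9 + 560·37.0 + 680·3.2) / 2920 = 24.9671

x̄_st ≈ 24.97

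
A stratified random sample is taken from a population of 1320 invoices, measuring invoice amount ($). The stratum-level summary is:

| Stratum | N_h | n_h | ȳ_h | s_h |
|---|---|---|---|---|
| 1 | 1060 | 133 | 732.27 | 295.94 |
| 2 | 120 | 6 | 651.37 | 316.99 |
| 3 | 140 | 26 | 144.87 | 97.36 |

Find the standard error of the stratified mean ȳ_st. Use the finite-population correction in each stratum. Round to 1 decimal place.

V̂(ȳ_st) = Σ W_h² (1 − n_h/N_h) s_h²/n_h, with W_h = N_h/N and N = 1320:
  stratum 1: (1060/1320)²·(1 − 133/1060)·295.94²/133 = 371.359
  stratum 2: (120/1320)²·(1 − 6/120)·316.99²/6 = 131.486
  stratum 3: (140/1320)²·(1 − 26/140)·97.36²/26 = 3.33943
V̂(ȳ_st) = 506.184
SE(ȳ_st) = √506.184 = 22.4985

SE(ȳ_st) ≈ 22.5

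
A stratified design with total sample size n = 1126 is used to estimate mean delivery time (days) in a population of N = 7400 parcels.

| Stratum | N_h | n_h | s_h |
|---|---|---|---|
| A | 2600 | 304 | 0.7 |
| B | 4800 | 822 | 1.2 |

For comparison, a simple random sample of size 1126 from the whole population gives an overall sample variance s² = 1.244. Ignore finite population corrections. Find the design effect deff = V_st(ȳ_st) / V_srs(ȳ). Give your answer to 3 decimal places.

deff ≈ 0.847

V̂(ȳ_st) = Σ W_h² s_h²/n_h, with W_h = N_h/N and N = 7400:
  stratum A: (2600/7400)²·0.7²/304 = 0.000198978
  stratum B: (4800/7400)²·1.2²/822 = 0.000737072
V_st = 0.00093605
V_srs = s²/n = 1.244/1126 = 0.0011048
deff = V_st / V_srs = 0.00093605/0.0011048 = 0.8473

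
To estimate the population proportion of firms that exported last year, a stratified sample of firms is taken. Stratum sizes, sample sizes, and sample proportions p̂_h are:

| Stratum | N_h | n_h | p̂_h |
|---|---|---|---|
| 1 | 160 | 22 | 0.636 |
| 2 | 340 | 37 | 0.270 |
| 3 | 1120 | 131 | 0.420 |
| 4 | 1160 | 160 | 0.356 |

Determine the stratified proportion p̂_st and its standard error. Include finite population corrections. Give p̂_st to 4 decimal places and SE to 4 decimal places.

N = 2780; stratum weights W_h = N_h/N.
p̂_st = Σ W_h p̂_h = (160·0.636 + 340·0.270 + 1120·0.420 + 1160·0.356)/2780 = 0.38738
V̂(p̂_st) = Σ W_h² (1 − n_h/N_h) p̂_h(1−p̂_h)/(n_h−1):
  stratum 1: (160/2780)²·(1 − 22/160)·0.636·0.364/21 = 3.14955e-05
  stratum 2: (340/2780)²·(1 − 37/340)·0.270·0.730/36 = 7.29821e-05
  stratum 3: (1120/2780)²·(1 − 131/1120)·0.420·0.580/130 = 0.000268571
  stratum 4: (1160/2780)²·(1 − 160/1160)·0.356·0.644/159 = 0.000216425
V̂(p̂_st) = 0.000589473; SE = √V̂ = 0.0242791

p̂_st ≈ 0.3874, SE ≈ 0.0243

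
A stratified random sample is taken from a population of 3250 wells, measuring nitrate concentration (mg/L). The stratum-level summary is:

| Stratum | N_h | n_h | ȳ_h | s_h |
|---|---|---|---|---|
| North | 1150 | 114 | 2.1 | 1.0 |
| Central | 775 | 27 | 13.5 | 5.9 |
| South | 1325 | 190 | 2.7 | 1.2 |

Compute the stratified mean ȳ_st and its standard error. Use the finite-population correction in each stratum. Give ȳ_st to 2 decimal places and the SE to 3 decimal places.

ȳ_st ≈ 5.06, SE ≈ 0.270

ȳ_st = Σ W_h ȳ_h = (1150·2.1 + 775·13.5 + 1325·2.7)/3250 = 5.06308
V̂(ȳ_st) = Σ W_h² (1 − n_h/N_h) s_h²/n_h, with W_h = N_h/N and N = 3250:
  stratum North: (1150/3250)²·(1 − 114/1150)·1.0²/114 = 0.000989432
  stratum Central: (775/3250)²·(1 − 27/775)·5.9²/27 = 0.0707582
  stratum South: (1325/3250)²·(1 − 190/1325)·1.2²/190 = 0.00107908
V̂(ȳ_st) = 0.0728267
SE(ȳ_st) = √0.0728267 = 0.269864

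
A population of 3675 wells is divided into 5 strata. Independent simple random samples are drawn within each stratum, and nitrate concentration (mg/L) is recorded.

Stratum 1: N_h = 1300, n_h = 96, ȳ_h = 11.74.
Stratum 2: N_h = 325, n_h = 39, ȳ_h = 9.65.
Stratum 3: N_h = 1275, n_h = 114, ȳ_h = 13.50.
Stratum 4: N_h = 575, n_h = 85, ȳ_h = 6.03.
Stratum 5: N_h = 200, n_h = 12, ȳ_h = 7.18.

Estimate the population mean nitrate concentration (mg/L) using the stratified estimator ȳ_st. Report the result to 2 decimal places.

N = Σ N_h = 3675. Stratum weights W_h = N_h/N.
ȳ_st = (1300·11.74 + 325·9.65 + 1275·13.50 + 575·6.03 + 200·7.18) / 3675 = 11.0242

ȳ_st ≈ 11.02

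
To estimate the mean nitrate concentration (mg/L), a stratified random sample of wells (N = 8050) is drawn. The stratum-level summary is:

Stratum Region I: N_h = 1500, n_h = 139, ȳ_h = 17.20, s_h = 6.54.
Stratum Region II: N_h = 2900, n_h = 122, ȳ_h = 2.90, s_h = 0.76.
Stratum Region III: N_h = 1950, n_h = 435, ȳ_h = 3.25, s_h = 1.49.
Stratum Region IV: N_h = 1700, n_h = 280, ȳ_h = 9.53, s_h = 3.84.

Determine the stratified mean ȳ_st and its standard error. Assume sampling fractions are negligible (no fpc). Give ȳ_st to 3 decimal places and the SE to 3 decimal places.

ȳ_st = Σ W_h ȳ_h = (1500·17.20 + 2900·2.90 + 1950·3.25 + 1700·9.53)/8050 = 7.04950
V̂(ȳ_st) = Σ W_h² s_h²/n_h, with W_h = N_h/N and N = 8050:
  stratum Region I: (1500/8050)²·6.54²/139 = 0.0106839
  stratum Region II: (2900/8050)²·0.76²/122 = 0.000614429
  stratum Region III: (1950/8050)²·1.49²/435 = 0.000299475
  stratum Region IV: (1700/8050)²·3.84²/280 = 0.00234861
V̂(ȳ_st) = 0.0139465
SE(ȳ_st) = √0.0139465 = 0.118095

ȳ_st ≈ 7.050, SE ≈ 0.118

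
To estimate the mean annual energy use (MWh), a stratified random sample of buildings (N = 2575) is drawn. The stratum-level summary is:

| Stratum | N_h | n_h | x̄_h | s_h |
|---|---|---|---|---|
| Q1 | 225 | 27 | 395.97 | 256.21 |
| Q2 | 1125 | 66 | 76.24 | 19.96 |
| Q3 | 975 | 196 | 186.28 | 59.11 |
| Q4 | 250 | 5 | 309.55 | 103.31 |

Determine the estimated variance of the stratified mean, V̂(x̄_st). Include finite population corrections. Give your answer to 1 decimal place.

V̂(x̄_st) = Σ W_h² (1 − n_h/N_h) s_h²/n_h, with W_h = N_h/N and N = 2575:
  stratum Q1: (225/2575)²·(1 − 27/225)·256.21²/27 = 16.3351
  stratum Q2: (1125/2575)²·(1 − 66/1125)·19.96²/66 = 1.0846
  stratum Q3: (975/2575)²·(1 − 196/975)·59.11²/196 = 2.04199
  stratum Q4: (250/2575)²·(1 − 5/250)·103.31²/5 = 19.7182
V̂(x̄_st) = 39.1798

V̂(x̄_st) ≈ 39.2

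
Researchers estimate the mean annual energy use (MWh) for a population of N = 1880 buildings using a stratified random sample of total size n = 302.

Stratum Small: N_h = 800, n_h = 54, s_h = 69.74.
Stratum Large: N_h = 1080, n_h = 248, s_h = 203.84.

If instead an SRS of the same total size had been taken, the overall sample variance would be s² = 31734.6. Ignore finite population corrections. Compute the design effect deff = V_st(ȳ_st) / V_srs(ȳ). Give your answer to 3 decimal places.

deff ≈ 0.681

V̂(ȳ_st) = Σ W_h² s_h²/n_h, with W_h = N_h/N and N = 1880:
  stratum Small: (800/1880)²·69.74²/54 = 16.3093
  stratum Large: (1080/1880)²·203.84²/248 = 55.2916
V_st = 71.6008
V_srs = s²/n = 31734.6/302 = 105.081
deff = V_st / V_srs = 71.6008/105.081 = 0.6814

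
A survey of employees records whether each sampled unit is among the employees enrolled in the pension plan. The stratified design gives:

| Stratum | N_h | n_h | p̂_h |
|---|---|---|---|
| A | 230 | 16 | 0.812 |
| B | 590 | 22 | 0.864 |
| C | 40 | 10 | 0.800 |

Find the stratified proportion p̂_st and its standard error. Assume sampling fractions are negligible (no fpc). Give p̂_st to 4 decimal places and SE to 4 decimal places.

N = 860; stratum weights W_h = N_h/N.
p̂_st = Σ W_h p̂_h = (230·0.812 + 590·0.864 + 40·0.800)/860 = 0.84712
V̂(p̂_st) = Σ W_h² p̂_h(1−p̂_h)/(n_h−1):
  stratum A: (230/860)²·0.812·0.188/15 = 0.000727916
  stratum B: (590/860)²·0.864·0.136/21 = 0.00263354
  stratum C: (40/860)²·0.800·0.200/9 = 3.84592e-05
V̂(p̂_st) = 0.00339992; SE = √V̂ = 0.0583088

p̂_st ≈ 0.8471, SE ≈ 0.0583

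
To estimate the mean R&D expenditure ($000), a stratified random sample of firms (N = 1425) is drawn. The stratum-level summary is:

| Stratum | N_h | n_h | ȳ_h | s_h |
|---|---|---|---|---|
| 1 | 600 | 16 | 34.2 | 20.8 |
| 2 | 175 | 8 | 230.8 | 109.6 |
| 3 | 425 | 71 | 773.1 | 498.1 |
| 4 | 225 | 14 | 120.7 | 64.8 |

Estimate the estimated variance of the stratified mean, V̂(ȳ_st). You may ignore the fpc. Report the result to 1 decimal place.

V̂(ȳ_st) ≈ 345.7

V̂(ȳ_st) = Σ W_h² s_h²/n_h, with W_h = N_h/N and N = 1425:
  stratum 1: (600/1425)²·20.8²/16 = 4.7938
  stratum 2: (175/1425)²·109.6²/8 = 22.6453
  stratum 3: (425/1425)²·498.1²/71 = 310.83
  stratum 4: (225/1425)²·64.8²/14 = 7.47751
V̂(ȳ_st) = 345.747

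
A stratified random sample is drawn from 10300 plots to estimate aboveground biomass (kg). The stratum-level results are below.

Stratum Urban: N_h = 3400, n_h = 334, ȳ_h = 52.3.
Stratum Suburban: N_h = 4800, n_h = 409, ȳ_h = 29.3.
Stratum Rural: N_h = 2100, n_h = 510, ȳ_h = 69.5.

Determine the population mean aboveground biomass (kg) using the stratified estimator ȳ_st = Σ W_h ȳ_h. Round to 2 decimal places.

N = Σ N_h = 10300. Stratum weights W_h = N_h/N.
ȳ_st = (3400·52.3 + 4800·29.3 + 2100·69.5) / 10300 = 45.0883

ȳ_st ≈ 45.09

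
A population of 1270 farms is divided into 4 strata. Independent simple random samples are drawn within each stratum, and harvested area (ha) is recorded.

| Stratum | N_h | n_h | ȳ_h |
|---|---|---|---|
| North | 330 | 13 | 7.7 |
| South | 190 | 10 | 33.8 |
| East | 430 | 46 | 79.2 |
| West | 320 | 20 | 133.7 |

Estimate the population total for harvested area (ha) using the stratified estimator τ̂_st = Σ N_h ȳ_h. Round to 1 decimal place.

τ̂_st ≈ 85803.0

τ̂_st = Σ N_h ȳ_h = 330·7.7 + 190·33.8 + 430·79.2 + 320·133.7 = 85803.0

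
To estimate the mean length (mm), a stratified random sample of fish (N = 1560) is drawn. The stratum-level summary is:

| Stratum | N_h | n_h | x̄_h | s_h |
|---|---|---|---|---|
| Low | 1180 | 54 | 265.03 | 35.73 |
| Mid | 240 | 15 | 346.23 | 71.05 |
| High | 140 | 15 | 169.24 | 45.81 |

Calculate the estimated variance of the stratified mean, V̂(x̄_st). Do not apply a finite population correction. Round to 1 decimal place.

V̂(x̄_st) ≈ 22.6

V̂(x̄_st) = Σ W_h² s_h²/n_h, with W_h = N_h/N and N = 1560:
  stratum Low: (1180/1560)²·35.73²/54 = 13.5266
  stratum Mid: (240/1560)²·71.05²/15 = 7.96545
  stratum High: (140/1560)²·45.81²/15 = 1.12677
V̂(x̄_st) = 22.6188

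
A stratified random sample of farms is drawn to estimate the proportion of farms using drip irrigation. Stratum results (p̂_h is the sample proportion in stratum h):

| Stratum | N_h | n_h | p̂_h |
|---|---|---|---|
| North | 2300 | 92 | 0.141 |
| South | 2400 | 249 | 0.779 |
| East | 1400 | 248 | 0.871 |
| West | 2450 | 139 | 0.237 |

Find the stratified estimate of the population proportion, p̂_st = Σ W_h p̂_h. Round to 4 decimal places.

p̂_st ≈ 0.4671

N = 8550; stratum weights W_h = N_h/N.
p̂_st = Σ W_h p̂_h = (2300·0.141 + 2400·0.779 + 1400·0.871 + 2450·0.237)/8550 = 0.46713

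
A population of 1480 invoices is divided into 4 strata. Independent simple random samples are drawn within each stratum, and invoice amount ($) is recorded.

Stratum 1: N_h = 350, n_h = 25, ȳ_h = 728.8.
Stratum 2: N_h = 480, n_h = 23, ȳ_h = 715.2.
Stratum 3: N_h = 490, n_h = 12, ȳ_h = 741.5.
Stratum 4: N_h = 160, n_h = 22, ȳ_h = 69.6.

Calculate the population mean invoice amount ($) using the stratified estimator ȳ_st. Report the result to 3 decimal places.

N = Σ N_h = 1480. Stratum weights W_h = N_h/N.
ȳ_st = (350·728.8 + 480·715.2 + 490·741.5 + 160·69.6) / 1480 = 657.32905

ȳ_st ≈ 657.329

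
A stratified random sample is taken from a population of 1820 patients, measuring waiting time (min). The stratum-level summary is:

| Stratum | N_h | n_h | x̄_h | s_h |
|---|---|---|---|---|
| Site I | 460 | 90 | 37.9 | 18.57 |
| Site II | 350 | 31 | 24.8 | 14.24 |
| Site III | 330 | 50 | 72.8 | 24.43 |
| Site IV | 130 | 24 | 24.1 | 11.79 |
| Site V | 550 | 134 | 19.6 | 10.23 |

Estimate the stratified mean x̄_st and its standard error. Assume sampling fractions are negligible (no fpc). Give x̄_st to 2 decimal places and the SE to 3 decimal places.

x̄_st = Σ W_h x̄_h = (460·37.9 + 350·24.8 + 330·72.8 + 130·24.1 + 550·19.6)/1820 = 35.19286
V̂(x̄_st) = Σ W_h² s_h²/n_h, with W_h = N_h/N and N = 1820:
  stratum Site I: (460/1820)²·18.57²/90 = 0.244768
  stratum Site II: (350/1820)²·14.24²/31 = 0.241909
  stratum Site III: (330/1820)²·24.43²/50 = 0.39243
  stratum Site IV: (130/1820)²·11.79²/24 = 0.0295502
  stratum Site V: (550/1820)²·10.23²/134 = 0.0713229
V̂(x̄_st) = 0.979979
SE(x̄_st) = √0.979979 = 0.989939

x̄_st ≈ 35.19, SE ≈ 0.990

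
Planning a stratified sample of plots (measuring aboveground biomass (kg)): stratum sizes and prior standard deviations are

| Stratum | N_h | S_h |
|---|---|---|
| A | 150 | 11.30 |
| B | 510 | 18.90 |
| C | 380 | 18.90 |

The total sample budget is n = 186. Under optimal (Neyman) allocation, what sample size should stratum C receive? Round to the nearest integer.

72

Neyman allocation: n_h = n · N_h S_h / Σ N_i S_i, with n = 186.
  stratum A: N_h·S_h = 150·11.30 = 1695.00
  stratum B: N_h·S_h = 510·18.90 = 9639.00
  stratum C: N_h·S_h = 380·18.90 = 7182.00
Σ N_h S_h = 18516.00
n for stratum C = 186·7182.00/18516.00 = 72.146 → 72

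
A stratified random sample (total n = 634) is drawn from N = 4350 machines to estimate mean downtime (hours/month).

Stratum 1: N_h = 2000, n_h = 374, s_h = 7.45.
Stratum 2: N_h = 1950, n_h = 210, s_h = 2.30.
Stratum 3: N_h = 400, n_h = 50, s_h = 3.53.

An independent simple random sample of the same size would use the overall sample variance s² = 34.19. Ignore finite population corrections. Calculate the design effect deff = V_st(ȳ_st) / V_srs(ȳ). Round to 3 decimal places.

V̂(ȳ_st) = Σ W_h² s_h²/n_h, with W_h = N_h/N and N = 4350:
  stratum 1: (2000/4350)²·7.45²/374 = 0.0313706
  stratum 2: (1950/4350)²·2.30²/210 = 0.00506206
  stratum 3: (400/4350)²·3.53²/50 = 0.00210727
V_st = 0.0385399
V_srs = s²/n = 34.19/634 = 0.0539274
deff = V_st / V_srs = 0.0385399/0.0539274 = 0.7147

deff ≈ 0.715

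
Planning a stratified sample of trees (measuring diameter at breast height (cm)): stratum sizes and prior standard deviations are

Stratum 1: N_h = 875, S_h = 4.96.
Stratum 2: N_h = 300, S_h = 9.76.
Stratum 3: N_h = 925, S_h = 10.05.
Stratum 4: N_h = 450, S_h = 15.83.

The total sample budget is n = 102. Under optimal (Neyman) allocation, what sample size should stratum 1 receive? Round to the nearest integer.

19

Neyman allocation: n_h = n · N_h S_h / Σ N_i S_i, with n = 102.
  stratum 1: N_h·S_h = 875·4.96 = 4340.00
  stratum 2: N_h·S_h = 300·9.76 = 2928.00
  stratum 3: N_h·S_h = 925·10.05 = 9296.25
  stratum 4: N_h·S_h = 450·15.83 = 7123.50
Σ N_h S_h = 23687.75
n for stratum 1 = 102·4340.00/23687.75 = 18.688 → 19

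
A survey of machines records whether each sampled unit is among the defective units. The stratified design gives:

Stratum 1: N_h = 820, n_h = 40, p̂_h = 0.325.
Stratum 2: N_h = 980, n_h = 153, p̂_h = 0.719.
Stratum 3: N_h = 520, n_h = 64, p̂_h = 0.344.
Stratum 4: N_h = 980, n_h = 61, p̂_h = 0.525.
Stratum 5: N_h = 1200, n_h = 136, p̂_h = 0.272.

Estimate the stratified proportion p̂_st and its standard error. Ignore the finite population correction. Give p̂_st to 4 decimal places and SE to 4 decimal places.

N = 4500; stratum weights W_h = N_h/N.
p̂_st = Σ W_h p̂_h = (820·0.325 + 980·0.719 + 520·0.344 + 980·0.525 + 1200·0.272)/4500 = 0.44242
V̂(p̂_st) = Σ W_h² p̂_h(1−p̂_h)/(n_h−1):
  stratum 1: (820/4500)²·0.325·0.675/39 = 0.000186778
  stratum 2: (980/4500)²·0.719·0.281/152 = 6.30404e-05
  stratum 3: (520/4500)²·0.344·0.656/63 = 4.78303e-05
  stratum 4: (980/4500)²·0.525·0.475/60 = 0.000197119
  stratum 5: (1200/4500)²·0.272·0.728/135 = 0.000104305
V̂(p̂_st) = 0.000599072; SE = √V̂ = 0.024476

p̂_st ≈ 0.4424, SE ≈ 0.0245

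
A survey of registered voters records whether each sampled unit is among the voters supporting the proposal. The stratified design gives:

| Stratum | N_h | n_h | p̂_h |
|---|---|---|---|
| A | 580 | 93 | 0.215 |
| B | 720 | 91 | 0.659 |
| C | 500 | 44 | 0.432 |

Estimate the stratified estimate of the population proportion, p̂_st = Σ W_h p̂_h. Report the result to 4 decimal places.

N = 1800; stratum weights W_h = N_h/N.
p̂_st = Σ W_h p̂_h = (580·0.215 + 720·0.659 + 500·0.432)/1800 = 0.45288

p̂_st ≈ 0.4529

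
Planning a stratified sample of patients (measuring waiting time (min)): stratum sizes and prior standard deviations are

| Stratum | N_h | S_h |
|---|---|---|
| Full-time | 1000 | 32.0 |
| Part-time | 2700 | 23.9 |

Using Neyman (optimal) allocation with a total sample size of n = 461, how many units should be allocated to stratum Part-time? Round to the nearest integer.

Neyman allocation: n_h = n · N_h S_h / Σ N_i S_i, with n = 461.
  stratum Full-time: N_h·S_h = 1000·32.0 = 32000.00
  stratum Part-time: N_h·S_h = 2700·23.9 = 64530.00
Σ N_h S_h = 96530.00
n for stratum Part-time = 461·64530.00/96530.00 = 308.177 → 308

308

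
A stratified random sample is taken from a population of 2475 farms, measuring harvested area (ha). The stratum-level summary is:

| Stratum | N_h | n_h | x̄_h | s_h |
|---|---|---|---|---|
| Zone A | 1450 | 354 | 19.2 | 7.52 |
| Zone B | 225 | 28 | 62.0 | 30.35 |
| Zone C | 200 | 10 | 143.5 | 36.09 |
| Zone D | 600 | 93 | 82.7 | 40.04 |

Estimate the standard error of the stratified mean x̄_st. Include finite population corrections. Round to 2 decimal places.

SE(x̄_st) ≈ 1.39

V̂(x̄_st) = Σ W_h² (1 − n_h/N_h) s_h²/n_h, with W_h = N_h/N and N = 2475:
  stratum Zone A: (1450/2475)²·(1 − 354/1450)·7.52²/354 = 0.0414439
  stratum Zone B: (225/2475)²·(1 − 28/225)·30.35²/28 = 0.238044
  stratum Zone C: (200/2475)²·(1 − 10/200)·36.09²/10 = 0.807992
  stratum Zone D: (600/2475)²·(1 − 93/600)·40.04²/93 = 0.856079
V̂(x̄_st) = 1.94356
SE(x̄_st) = √1.94356 = 1.39412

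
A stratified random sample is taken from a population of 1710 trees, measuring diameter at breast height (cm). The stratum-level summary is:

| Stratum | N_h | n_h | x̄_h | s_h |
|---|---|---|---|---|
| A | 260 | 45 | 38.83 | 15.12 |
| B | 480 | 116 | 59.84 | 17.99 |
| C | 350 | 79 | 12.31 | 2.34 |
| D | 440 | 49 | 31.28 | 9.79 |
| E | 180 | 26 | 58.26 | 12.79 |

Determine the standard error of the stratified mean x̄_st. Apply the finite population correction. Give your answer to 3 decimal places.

SE(x̄_st) ≈ 0.664

V̂(x̄_st) = Σ W_h² (1 − n_h/N_h) s_h²/n_h, with W_h = N_h/N and N = 1710:
  stratum A: (260/1710)²·(1 − 45/260)·15.12²/45 = 0.0971204
  stratum B: (480/1710)²·(1 − 116/480)·17.99²/116 = 0.166707
  stratum C: (350/1710)²·(1 − 79/350)·2.34²/79 = 0.00224828
  stratum D: (440/1710)²·(1 − 49/440)·9.79²/49 = 0.115082
  stratum E: (180/1710)²·(1 − 26/180)·12.79²/26 = 0.0596443
V̂(x̄_st) = 0.440802
SE(x̄_st) = √0.440802 = 0.663929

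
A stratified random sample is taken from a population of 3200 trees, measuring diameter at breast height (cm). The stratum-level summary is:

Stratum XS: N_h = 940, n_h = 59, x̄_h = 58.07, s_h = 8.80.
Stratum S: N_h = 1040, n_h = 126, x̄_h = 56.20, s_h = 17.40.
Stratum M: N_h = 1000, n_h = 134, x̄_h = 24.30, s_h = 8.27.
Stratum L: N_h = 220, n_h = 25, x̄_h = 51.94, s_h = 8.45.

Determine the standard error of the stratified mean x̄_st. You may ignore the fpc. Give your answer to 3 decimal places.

SE(x̄_st) ≈ 0.656

V̂(x̄_st) = Σ W_h² s_h²/n_h, with W_h = N_h/N and N = 3200:
  stratum XS: (940/3200)²·8.80²/59 = 0.113258
  stratum S: (1040/3200)²·17.40²/126 = 0.253802
  stratum M: (1000/3200)²·8.27²/134 = 0.0498432
  stratum L: (220/3200)²·8.45²/25 = 0.0134995
V̂(x̄_st) = 0.430403
SE(x̄_st) = √0.430403 = 0.656051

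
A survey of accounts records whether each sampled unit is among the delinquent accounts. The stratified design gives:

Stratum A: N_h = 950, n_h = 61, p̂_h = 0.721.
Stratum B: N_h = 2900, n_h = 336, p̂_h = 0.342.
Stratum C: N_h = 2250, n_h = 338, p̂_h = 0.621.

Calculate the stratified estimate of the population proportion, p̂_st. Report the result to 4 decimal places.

p̂_st ≈ 0.5039

N = 6100; stratum weights W_h = N_h/N.
p̂_st = Σ W_h p̂_h = (950·0.721 + 2900·0.342 + 2250·0.621)/6100 = 0.50393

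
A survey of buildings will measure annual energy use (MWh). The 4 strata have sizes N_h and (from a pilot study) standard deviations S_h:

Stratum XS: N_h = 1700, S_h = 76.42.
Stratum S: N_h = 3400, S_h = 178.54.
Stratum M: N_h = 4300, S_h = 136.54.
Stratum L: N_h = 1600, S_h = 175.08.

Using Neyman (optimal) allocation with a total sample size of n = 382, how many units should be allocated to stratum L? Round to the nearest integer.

67

Neyman allocation: n_h = n · N_h S_h / Σ N_i S_i, with n = 382.
  stratum XS: N_h·S_h = 1700·76.42 = 129914.00
  stratum S: N_h·S_h = 3400·178.54 = 607036.00
  stratum M: N_h·S_h = 4300·136.54 = 587122.00
  stratum L: N_h·S_h = 1600·175.08 = 280128.00
Σ N_h S_h = 1604200.00
n for stratum L = 382·280128.00/1604200.00 = 66.705 → 67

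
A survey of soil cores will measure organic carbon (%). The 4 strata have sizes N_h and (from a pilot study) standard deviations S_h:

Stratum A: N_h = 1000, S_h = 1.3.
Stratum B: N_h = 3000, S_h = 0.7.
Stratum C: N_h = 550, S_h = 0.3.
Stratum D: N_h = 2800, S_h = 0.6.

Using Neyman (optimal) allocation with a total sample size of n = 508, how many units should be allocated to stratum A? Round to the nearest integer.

126

Neyman allocation: n_h = n · N_h S_h / Σ N_i S_i, with n = 508.
  stratum A: N_h·S_h = 1000·1.3 = 1300.00
  stratum B: N_h·S_h = 3000·0.7 = 2100.00
  stratum C: N_h·S_h = 550·0.3 = 165.00
  stratum D: N_h·S_h = 2800·0.6 = 1680.00
Σ N_h S_h = 5245.00
n for stratum A = 508·1300.00/5245.00 = 125.910 → 126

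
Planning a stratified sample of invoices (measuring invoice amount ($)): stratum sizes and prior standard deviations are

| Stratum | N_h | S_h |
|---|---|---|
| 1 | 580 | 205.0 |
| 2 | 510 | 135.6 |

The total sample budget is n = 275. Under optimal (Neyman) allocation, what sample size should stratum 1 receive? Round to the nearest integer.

Neyman allocation: n_h = n · N_h S_h / Σ N_i S_i, with n = 275.
  stratum 1: N_h·S_h = 580·205.0 = 118900.00
  stratum 2: N_h·S_h = 510·135.6 = 69156.00
Σ N_h S_h = 188056.00
n for stratum 1 = 275·118900.00/188056.00 = 173.871 → 174

174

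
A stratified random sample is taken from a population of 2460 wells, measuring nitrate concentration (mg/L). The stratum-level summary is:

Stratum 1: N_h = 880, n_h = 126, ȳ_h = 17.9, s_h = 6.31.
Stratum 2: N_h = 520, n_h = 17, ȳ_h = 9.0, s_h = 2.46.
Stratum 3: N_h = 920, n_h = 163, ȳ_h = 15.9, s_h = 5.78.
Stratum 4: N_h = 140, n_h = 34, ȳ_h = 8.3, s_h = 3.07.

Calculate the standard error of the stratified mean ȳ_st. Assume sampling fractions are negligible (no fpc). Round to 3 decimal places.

SE(ȳ_st) ≈ 0.293

V̂(ȳ_st) = Σ W_h² s_h²/n_h, with W_h = N_h/N and N = 2460:
  stratum 1: (880/2460)²·6.31²/126 = 0.0404374
  stratum 2: (520/2460)²·2.46²/17 = 0.0159059
  stratum 3: (920/2460)²·5.78²/163 = 0.0286664
  stratum 4: (140/2460)²·3.07²/34 = 0.000897808
V̂(ȳ_st) = 0.0859075
SE(ȳ_st) = √0.0859075 = 0.2931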